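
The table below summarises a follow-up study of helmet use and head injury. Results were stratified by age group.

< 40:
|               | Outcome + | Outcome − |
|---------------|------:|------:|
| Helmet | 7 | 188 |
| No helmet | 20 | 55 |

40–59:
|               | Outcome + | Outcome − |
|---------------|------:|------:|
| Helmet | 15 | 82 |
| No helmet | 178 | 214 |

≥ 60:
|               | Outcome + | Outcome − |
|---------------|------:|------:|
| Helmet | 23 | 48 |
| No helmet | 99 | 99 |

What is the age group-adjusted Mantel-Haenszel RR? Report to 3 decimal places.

0.407

RR_MH = Σ(aᵢ·n₀ᵢ/nᵢ) / Σ(cᵢ·n₁ᵢ/nᵢ), with n₁ᵢ = aᵢ+bᵢ (exposed), n₀ᵢ = cᵢ+dᵢ (unexposed), nᵢ = n₁ᵢ+n₀ᵢ.
Stratum 1 (< 40): n₁ = 195, n₀ = 75, n = 270; a·n₀/n = 7·75/270 = 1.9444; c·n₁/n = 20·195/270 = 14.4444
Stratum 2 (40–59): n₁ = 97, n₀ = 392, n = 489; a·n₀/n = 15·392/489 = 12.0245; c·n₁/n = 178·97/489 = 35.3088
Stratum 3 (≥ 60): n₁ = 71, n₀ = 198, n = 269; a·n₀/n = 23·198/269 = 16.9294; c·n₁/n = 99·71/269 = 26.1301
RR_MH = (1.9444 + 12.0245 + 16.9294) / (14.4444 + 35.3088 + 26.1301) = 30.8984 / 75.8833 = 0.40718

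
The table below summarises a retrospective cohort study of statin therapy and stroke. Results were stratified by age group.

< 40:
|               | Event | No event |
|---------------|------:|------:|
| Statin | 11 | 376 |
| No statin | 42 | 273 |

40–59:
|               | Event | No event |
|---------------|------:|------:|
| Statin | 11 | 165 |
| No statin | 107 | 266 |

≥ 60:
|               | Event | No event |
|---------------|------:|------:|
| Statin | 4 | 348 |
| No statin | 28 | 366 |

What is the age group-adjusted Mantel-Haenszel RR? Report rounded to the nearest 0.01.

0.21

RR_MH = Σ(aᵢ·n₀ᵢ/nᵢ) / Σ(cᵢ·n₁ᵢ/nᵢ), with n₁ᵢ = aᵢ+bᵢ (exposed), n₀ᵢ = cᵢ+dᵢ (unexposed), nᵢ = n₁ᵢ+n₀ᵢ.
Stratum 1 (< 40): n₁ = 387, n₀ = 315, n = 702; a·n₀/n = 11·315/702 = 4.9359; c·n₁/n = 42·387/702 = 23.1538
Stratum 2 (40–59): n₁ = 176, n₀ = 373, n = 549; a·n₀/n = 11·373/549 = 7.4736; c·n₁/n = 107·176/549 = 34.3024
Stratum 3 (≥ 60): n₁ = 352, n₀ = 394, n = 746; a·n₀/n = 4·394/746 = 2.1126; c·n₁/n = 28·352/746 = 13.2118
RR_MH = (4.9359 + 7.4736 + 2.1126) / (23.1538 + 34.3024 + 13.2118) = 14.5221 / 70.6680 = 0.20550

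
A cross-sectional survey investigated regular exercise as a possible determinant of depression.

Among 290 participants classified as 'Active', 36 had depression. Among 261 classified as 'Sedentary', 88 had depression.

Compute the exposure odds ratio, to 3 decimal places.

From the description: a = 36, b = 254, c = 88, d = 173.
OR = (a·d)/(b·c) = (36 × 173) / (254 × 88) = 6228 / 22352 = 0.27863
Exposure is associated with lower odds of depression (OR = 0.28 < 1).

0.279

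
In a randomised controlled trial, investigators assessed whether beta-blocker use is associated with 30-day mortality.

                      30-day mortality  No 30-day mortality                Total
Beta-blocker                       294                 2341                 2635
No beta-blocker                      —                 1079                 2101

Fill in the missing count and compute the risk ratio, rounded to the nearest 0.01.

The missing cell is in the unexposed row: 2101 − 1079 = 1022.
So a = 294, b = 2341, c = 1022, d = 1079.
RR = [a/(a+b)] / [c/(c+d)] = (294/2635) / (1022/2101) = 0.11157/0.48644 = 0.22937

0.23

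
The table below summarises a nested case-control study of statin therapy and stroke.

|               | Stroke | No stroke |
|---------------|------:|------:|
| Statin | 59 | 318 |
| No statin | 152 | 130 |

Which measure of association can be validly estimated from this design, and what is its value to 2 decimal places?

0.16

Cells: a = 59, b = 318, c = 152, d = 130.
This is a nested case-control study: participants were sampled on outcome status, so risks in the source population cannot be estimated directly — relative risk is not valid here. The odds ratio is the appropriate measure.
OR = (a·d)/(b·c) = (59 × 130) / (318 × 152) = 7670 / 48336 = 0.15868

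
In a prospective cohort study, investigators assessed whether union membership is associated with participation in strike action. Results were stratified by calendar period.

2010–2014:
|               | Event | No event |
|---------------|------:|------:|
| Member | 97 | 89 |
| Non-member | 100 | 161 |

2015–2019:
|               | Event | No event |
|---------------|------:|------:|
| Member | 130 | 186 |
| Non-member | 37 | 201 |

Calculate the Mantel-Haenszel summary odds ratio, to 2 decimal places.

2.54

OR_MH = Σ(aᵢdᵢ/nᵢ) / Σ(bᵢcᵢ/nᵢ), where nᵢ is the stratum total.
Stratum 1 (2010–2014): n = 447; a·d/n = 97·161/447 = 34.9374; b·c/n = 89·100/447 = 19.9105
Stratum 2 (2015–2019): n = 554; a·d/n = 130·201/554 = 47.1661; b·c/n = 186·37/554 = 12.4224
OR_MH = (34.9374 + 47.1661) / (19.9105 + 12.4224) = 82.1034 / 32.3329 = 2.53932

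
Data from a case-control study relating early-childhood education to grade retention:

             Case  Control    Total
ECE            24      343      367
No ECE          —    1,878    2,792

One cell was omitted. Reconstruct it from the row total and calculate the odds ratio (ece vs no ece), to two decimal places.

The missing cell is in the unexposed row: 2792 − 1878 = 914.
So a = 24, b = 343, c = 914, d = 1878.
OR = (a·d)/(b·c) = (24 × 1878) / (343 × 914) = 45072 / 313502 = 0.14377

0.14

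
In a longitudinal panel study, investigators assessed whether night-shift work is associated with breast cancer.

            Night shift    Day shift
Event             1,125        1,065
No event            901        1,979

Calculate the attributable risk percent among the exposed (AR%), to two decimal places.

36.99

Reading the table with exposure as columns: a = 1125 (Night shift, case), b = 901 (Night shift, non-case), c = 1065 (Day shift, case), d = 1979.
Risk in exposed = 1125/2026 = 0.55528; risk in unexposed = 1065/3044 = 0.34987.
RR = 0.55528/0.34987 = 1.58711
AR% = (RR − 1)/RR × 100 = (1.58711 − 1)/1.58711 × 100 = 36.9926%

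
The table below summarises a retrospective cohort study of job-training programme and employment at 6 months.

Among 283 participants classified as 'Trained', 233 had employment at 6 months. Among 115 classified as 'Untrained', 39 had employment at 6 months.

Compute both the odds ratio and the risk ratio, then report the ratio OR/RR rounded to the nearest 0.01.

From the description: a = 233, b = 50, c = 39, d = 76.
OR = (233·76)/(50·39) = 17708/1950 = 9.08103
Risk in exposed = 233/283 = 0.82332; risk in unexposed = 39/115 = 0.33913; RR = 2.42774
OR/RR = 9.08103 / 2.42774 = 3.74052
The outcome is not rare, so the OR lies further from 1 than the RR.

3.74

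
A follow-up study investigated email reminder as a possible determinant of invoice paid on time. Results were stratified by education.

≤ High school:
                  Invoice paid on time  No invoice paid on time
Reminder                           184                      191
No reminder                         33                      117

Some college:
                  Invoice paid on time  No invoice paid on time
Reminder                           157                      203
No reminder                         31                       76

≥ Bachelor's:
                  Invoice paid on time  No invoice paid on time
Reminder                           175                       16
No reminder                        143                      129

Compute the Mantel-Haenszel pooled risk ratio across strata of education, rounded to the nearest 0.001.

RR_MH = Σ(aᵢ·n₀ᵢ/nᵢ) / Σ(cᵢ·n₁ᵢ/nᵢ), with n₁ᵢ = aᵢ+bᵢ (exposed), n₀ᵢ = cᵢ+dᵢ (unexposed), nᵢ = n₁ᵢ+n₀ᵢ.
Stratum 1 (≤ High school): n₁ = 375, n₀ = 150, n = 525; a·n₀/n = 184·150/525 = 52.5714; c·n₁/n = 33·375/525 = 23.5714
Stratum 2 (Some college): n₁ = 360, n₀ = 107, n = 467; a·n₀/n = 157·107/467 = 35.9722; c·n₁/n = 31·360/467 = 23.8972
Stratum 3 (≥ Bachelor's): n₁ = 191, n₀ = 272, n = 463; a·n₀/n = 175·272/463 = 102.8078; c·n₁/n = 143·191/463 = 58.9914
RR_MH = (52.5714 + 35.9722 + 102.8078) / (23.5714 + 23.8972 + 58.9914) = 191.3514 / 106.4600 = 1.79740

1.797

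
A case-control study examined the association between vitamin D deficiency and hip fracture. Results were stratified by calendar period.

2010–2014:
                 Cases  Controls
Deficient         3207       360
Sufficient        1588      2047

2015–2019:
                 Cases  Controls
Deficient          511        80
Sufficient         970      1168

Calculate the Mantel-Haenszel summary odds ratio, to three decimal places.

10.483

OR_MH = Σ(aᵢdᵢ/nᵢ) / Σ(bᵢcᵢ/nᵢ), where nᵢ is the stratum total.
Stratum 1 (2010–2014): n = 7202; a·d/n = 3207·2047/7202 = 911.5147; b·c/n = 360·1588/7202 = 79.3780
Stratum 2 (2015–2019): n = 2729; a·d/n = 511·1168/2729 = 218.7058; b·c/n = 80·970/2729 = 28.4353
OR_MH = (911.5147 + 218.7058) / (79.3780 + 28.4353) = 1130.2205 / 107.8133 = 10.48313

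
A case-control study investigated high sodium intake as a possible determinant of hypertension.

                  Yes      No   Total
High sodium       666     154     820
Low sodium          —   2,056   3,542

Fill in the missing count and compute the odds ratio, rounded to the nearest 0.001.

5.984

The missing cell is in the unexposed row: 3542 − 2056 = 1486.
So a = 666, b = 154, c = 1486, d = 2056.
OR = (a·d)/(b·c) = (666 × 2056) / (154 × 1486) = 1369296 / 228844 = 5.98353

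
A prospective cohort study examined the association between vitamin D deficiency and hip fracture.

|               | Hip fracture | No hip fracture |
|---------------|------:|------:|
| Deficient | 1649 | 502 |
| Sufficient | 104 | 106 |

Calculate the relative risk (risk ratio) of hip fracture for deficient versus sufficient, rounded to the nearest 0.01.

1.55

Cells: a = 1649, b = 502, c = 104, d = 106.
Risk in exposed = 1649/2151 = 0.76662; risk in unexposed = 104/210 = 0.49524.
RR = 0.76662 / 0.49524 = 1.54798
The risk among the exposed is 1.55 times that among the unexposed.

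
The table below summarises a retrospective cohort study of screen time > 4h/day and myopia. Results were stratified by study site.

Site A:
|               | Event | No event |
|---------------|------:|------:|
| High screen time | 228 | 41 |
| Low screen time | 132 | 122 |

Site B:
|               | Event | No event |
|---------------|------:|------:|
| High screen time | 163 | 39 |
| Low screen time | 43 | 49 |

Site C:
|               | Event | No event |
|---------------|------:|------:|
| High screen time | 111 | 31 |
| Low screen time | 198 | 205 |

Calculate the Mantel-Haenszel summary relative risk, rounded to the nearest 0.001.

1.636

RR_MH = Σ(aᵢ·n₀ᵢ/nᵢ) / Σ(cᵢ·n₁ᵢ/nᵢ), with n₁ᵢ = aᵢ+bᵢ (exposed), n₀ᵢ = cᵢ+dᵢ (unexposed), nᵢ = n₁ᵢ+n₀ᵢ.
Stratum 1 (Site A): n₁ = 269, n₀ = 254, n = 523; a·n₀/n = 228·254/523 = 110.7304; c·n₁/n = 132·269/523 = 67.8929
Stratum 2 (Site B): n₁ = 202, n₀ = 92, n = 294; a·n₀/n = 163·92/294 = 51.0068; c·n₁/n = 43·202/294 = 29.5442
Stratum 3 (Site C): n₁ = 142, n₀ = 403, n = 545; a·n₀/n = 111·403/545 = 82.0789; c·n₁/n = 198·142/545 = 51.5890
RR_MH = (110.7304 + 51.0068 + 82.0789) / (67.8929 + 29.5442 + 51.5890) = 243.8161 / 149.0261 = 1.63606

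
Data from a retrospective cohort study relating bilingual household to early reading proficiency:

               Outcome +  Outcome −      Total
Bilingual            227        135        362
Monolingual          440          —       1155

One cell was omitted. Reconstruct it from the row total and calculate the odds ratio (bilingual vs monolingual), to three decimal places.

The missing cell is in the unexposed row: 1155 − 440 = 715.
So a = 227, b = 135, c = 440, d = 715.
OR = (a·d)/(b·c) = (227 × 715) / (135 × 440) = 162305 / 59400 = 2.73241

2.732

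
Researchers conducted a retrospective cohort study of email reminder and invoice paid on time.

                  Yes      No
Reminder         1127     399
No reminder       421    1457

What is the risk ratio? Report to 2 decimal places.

Cells: a = 1127, b = 399, c = 421, d = 1457.
Risk in exposed = 1127/1526 = 0.73853; risk in unexposed = 421/1878 = 0.22417.
RR = 0.73853 / 0.22417 = 3.29445
The risk among the exposed is 3.29 times that among the unexposed.

3.29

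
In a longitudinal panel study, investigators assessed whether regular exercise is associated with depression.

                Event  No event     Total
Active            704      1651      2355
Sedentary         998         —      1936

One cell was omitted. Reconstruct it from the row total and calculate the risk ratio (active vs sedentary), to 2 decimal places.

0.58

The missing cell is in the unexposed row: 1936 − 998 = 938.
So a = 704, b = 1651, c = 998, d = 938.
RR = [a/(a+b)] / [c/(c+d)] = (704/2355) / (998/1936) = 0.29894/0.51550 = 0.57990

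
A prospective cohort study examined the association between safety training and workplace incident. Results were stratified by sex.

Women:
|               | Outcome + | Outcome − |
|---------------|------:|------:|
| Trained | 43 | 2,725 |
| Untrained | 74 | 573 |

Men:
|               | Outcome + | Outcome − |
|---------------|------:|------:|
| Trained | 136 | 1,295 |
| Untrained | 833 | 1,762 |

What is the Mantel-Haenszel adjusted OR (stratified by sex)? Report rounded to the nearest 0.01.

0.20

OR_MH = Σ(aᵢdᵢ/nᵢ) / Σ(bᵢcᵢ/nᵢ), where nᵢ is the stratum total.
Stratum 1 (Women): n = 3415; a·d/n = 43·573/3415 = 7.2149; b·c/n = 2725·74/3415 = 59.0483
Stratum 2 (Men): n = 4026; a·d/n = 136·1762/4026 = 59.5211; b·c/n = 1295·833/4026 = 267.9421
OR_MH = (7.2149 + 59.5211) / (59.0483 + 267.9421) = 66.7360 / 326.9904 = 0.20409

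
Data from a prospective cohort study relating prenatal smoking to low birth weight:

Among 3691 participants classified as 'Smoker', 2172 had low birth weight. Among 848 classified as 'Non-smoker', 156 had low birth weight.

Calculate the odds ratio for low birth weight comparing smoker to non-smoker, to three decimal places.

From the description: a = 2172, b = 1519, c = 156, d = 692.
OR = (a·d)/(b·c) = (2172 × 692) / (1519 × 156) = 1503024 / 236964 = 6.34284
The odds of low birth weight are about 6.34 times as high in the smoker group.

6.343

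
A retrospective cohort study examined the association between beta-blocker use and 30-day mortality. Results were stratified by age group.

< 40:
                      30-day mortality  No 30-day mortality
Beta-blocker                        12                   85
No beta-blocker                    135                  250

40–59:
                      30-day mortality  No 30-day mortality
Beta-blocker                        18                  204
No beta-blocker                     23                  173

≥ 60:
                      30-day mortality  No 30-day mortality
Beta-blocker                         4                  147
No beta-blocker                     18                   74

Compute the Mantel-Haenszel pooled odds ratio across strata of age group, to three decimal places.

0.324

OR_MH = Σ(aᵢdᵢ/nᵢ) / Σ(bᵢcᵢ/nᵢ), where nᵢ is the stratum total.
Stratum 1 (< 40): n = 482; a·d/n = 12·250/482 = 6.2241; b·c/n = 85·135/482 = 23.8071
Stratum 2 (40–59): n = 418; a·d/n = 18·173/418 = 7.4498; b·c/n = 204·23/418 = 11.2249
Stratum 3 (≥ 60): n = 243; a·d/n = 4·74/243 = 1.2181; b·c/n = 147·18/243 = 10.8889
OR_MH = (6.2241 + 7.4498 + 1.2181) / (23.8071 + 11.2249 + 10.8889) = 14.8919 / 45.9208 = 0.32430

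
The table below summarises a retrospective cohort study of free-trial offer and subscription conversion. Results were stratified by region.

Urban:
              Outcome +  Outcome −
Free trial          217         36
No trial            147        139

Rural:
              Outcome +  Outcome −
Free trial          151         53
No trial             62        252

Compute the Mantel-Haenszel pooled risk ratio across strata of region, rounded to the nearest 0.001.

RR_MH = Σ(aᵢ·n₀ᵢ/nᵢ) / Σ(cᵢ·n₁ᵢ/nᵢ), with n₁ᵢ = aᵢ+bᵢ (exposed), n₀ᵢ = cᵢ+dᵢ (unexposed), nᵢ = n₁ᵢ+n₀ᵢ.
Stratum 1 (Urban): n₁ = 253, n₀ = 286, n = 539; a·n₀/n = 217·286/539 = 115.1429; c·n₁/n = 147·253/539 = 69.0000
Stratum 2 (Rural): n₁ = 204, n₀ = 314, n = 518; a·n₀/n = 151·314/518 = 91.5328; c·n₁/n = 62·204/518 = 24.4170
RR_MH = (115.1429 + 91.5328) / (69.0000 + 24.4170) = 206.6757 / 93.4170 = 2.21240

2.212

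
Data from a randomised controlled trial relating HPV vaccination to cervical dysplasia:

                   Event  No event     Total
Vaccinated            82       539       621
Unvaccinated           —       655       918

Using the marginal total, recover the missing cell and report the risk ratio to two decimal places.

0.46

The missing cell is in the unexposed row: 918 − 655 = 263.
So a = 82, b = 539, c = 263, d = 655.
RR = [a/(a+b)] / [c/(c+d)] = (82/621) / (263/918) = 0.13205/0.28649 = 0.46090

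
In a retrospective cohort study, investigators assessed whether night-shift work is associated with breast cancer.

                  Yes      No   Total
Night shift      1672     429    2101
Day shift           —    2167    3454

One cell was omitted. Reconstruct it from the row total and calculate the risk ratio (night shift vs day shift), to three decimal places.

2.136

The missing cell is in the unexposed row: 3454 − 2167 = 1287.
So a = 1672, b = 429, c = 1287, d = 2167.
RR = [a/(a+b)] / [c/(c+d)] = (1672/2101) / (1287/3454) = 0.79581/0.37261 = 2.13577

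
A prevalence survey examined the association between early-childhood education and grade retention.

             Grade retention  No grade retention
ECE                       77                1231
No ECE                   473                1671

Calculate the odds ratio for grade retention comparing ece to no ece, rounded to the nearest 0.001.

Cells: a = 77, b = 1231, c = 473, d = 1671.
OR = (a·d)/(b·c) = (77 × 1671) / (1231 × 473) = 128667 / 582263 = 0.22098
Exposure is associated with lower odds of grade retention (OR = 0.22 < 1).

0.221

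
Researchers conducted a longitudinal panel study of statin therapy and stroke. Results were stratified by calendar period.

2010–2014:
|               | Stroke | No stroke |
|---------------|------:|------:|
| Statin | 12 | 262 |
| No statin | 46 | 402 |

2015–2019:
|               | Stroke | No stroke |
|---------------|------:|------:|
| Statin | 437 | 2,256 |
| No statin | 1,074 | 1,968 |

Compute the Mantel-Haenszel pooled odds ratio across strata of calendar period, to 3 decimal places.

0.357

OR_MH = Σ(aᵢdᵢ/nᵢ) / Σ(bᵢcᵢ/nᵢ), where nᵢ is the stratum total.
Stratum 1 (2010–2014): n = 722; a·d/n = 12·402/722 = 6.6814; b·c/n = 262·46/722 = 16.6925
Stratum 2 (2015–2019): n = 5735; a·d/n = 437·1968/5735 = 149.9592; b·c/n = 2256·1074/5735 = 422.4837
OR_MH = (6.6814 + 149.9592) / (16.6925 + 422.4837) = 156.6406 / 439.1762 = 0.35667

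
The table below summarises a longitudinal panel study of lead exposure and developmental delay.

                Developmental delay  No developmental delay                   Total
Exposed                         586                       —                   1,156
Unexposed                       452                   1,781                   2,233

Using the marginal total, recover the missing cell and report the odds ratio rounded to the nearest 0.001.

The missing cell is in the exposed row: 1156 − 586 = 570.
So a = 586, b = 570, c = 452, d = 1781.
OR = (a·d)/(b·c) = (586 × 1781) / (570 × 452) = 1043666 / 257640 = 4.05087

4.051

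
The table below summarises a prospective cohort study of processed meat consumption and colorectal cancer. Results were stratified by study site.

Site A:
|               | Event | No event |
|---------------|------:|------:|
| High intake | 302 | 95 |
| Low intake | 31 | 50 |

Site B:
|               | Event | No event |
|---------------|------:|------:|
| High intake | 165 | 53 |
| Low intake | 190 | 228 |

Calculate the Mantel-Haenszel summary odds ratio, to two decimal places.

OR_MH = Σ(aᵢdᵢ/nᵢ) / Σ(bᵢcᵢ/nᵢ), where nᵢ is the stratum total.
Stratum 1 (Site A): n = 478; a·d/n = 302·50/478 = 31.5900; b·c/n = 95·31/478 = 6.1611
Stratum 2 (Site B): n = 636; a·d/n = 165·228/636 = 59.1509; b·c/n = 53·190/636 = 15.8333
OR_MH = (31.5900 + 59.1509) / (6.1611 + 15.8333) = 90.7409 / 21.9944 = 4.12563

4.13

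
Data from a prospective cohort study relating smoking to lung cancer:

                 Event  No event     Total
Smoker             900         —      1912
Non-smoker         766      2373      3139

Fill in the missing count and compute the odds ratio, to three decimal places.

The missing cell is in the exposed row: 1912 − 900 = 1012.
So a = 900, b = 1012, c = 766, d = 2373.
OR = (a·d)/(b·c) = (900 × 2373) / (1012 × 766) = 2135700 / 775192 = 2.75506

2.755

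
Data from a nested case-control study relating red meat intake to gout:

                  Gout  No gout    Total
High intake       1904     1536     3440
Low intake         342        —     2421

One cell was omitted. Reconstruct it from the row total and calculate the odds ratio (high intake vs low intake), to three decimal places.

7.535

The missing cell is in the unexposed row: 2421 − 342 = 2079.
So a = 1904, b = 1536, c = 342, d = 2079.
OR = (a·d)/(b·c) = (1904 × 2079) / (1536 × 342) = 3958416 / 525312 = 7.53536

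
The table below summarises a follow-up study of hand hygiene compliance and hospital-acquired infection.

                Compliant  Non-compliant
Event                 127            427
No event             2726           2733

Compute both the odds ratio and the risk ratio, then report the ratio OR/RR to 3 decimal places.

0.905

Reading the table with exposure as columns: a = 127 (Compliant, case), b = 2726 (Compliant, non-case), c = 427 (Non-compliant, case), d = 2733.
OR = (127·2733)/(2726·427) = 347091/1164002 = 0.29819
Risk in exposed = 127/2853 = 0.04451; risk in unexposed = 427/3160 = 0.13513; RR = 0.32943
OR/RR = 0.29819 / 0.32943 = 0.90517
The outcome is not rare, so the OR lies further from 1 than the RR.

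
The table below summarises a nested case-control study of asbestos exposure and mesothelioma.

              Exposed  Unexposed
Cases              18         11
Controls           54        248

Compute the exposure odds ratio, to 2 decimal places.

Reading the table with exposure as columns: a = 18 (Exposed, case), b = 54 (Exposed, non-case), c = 11 (Unexposed, case), d = 248.
OR = (a·d)/(b·c) = (18 × 248) / (54 × 11) = 4464 / 594 = 7.51515
The odds of mesothelioma are about 7.52 times as high in the exposed group.

7.52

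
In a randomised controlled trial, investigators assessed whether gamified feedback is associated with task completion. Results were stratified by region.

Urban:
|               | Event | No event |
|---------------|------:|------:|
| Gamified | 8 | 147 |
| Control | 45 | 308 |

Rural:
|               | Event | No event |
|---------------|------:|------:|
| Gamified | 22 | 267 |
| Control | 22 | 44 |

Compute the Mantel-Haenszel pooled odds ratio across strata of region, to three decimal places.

OR_MH = Σ(aᵢdᵢ/nᵢ) / Σ(bᵢcᵢ/nᵢ), where nᵢ is the stratum total.
Stratum 1 (Urban): n = 508; a·d/n = 8·308/508 = 4.8504; b·c/n = 147·45/508 = 13.0217
Stratum 2 (Rural): n = 355; a·d/n = 22·44/355 = 2.7268; b·c/n = 267·22/355 = 16.5465
OR_MH = (4.8504 + 2.7268) / (13.0217 + 16.5465) = 7.5772 / 29.5681 = 0.25626

0.256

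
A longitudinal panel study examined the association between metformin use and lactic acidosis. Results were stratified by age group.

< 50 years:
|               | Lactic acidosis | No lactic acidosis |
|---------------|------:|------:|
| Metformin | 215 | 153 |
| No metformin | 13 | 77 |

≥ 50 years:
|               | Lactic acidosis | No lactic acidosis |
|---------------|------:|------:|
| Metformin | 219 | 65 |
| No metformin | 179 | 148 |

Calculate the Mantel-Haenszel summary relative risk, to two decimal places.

1.70

RR_MH = Σ(aᵢ·n₀ᵢ/nᵢ) / Σ(cᵢ·n₁ᵢ/nᵢ), with n₁ᵢ = aᵢ+bᵢ (exposed), n₀ᵢ = cᵢ+dᵢ (unexposed), nᵢ = n₁ᵢ+n₀ᵢ.
Stratum 1 (< 50 years): n₁ = 368, n₀ = 90, n = 458; a·n₀/n = 215·90/458 = 42.2489; c·n₁/n = 13·368/458 = 10.4454
Stratum 2 (≥ 50 years): n₁ = 284, n₀ = 327, n = 611; a·n₀/n = 219·327/611 = 117.2062; c·n₁/n = 179·284/611 = 83.2013
RR_MH = (42.2489 + 117.2062) / (10.4454 + 83.2013) = 159.4551 / 93.6467 = 1.70273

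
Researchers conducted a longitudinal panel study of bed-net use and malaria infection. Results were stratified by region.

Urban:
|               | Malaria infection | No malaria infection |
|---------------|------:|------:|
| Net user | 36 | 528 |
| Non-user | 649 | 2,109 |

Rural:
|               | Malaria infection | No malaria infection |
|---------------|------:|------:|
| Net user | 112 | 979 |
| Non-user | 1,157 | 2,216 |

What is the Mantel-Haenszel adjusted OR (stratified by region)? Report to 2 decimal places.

OR_MH = Σ(aᵢdᵢ/nᵢ) / Σ(bᵢcᵢ/nᵢ), where nᵢ is the stratum total.
Stratum 1 (Urban): n = 3322; a·d/n = 36·2109/3322 = 22.8549; b·c/n = 528·649/3322 = 103.1523
Stratum 2 (Rural): n = 4464; a·d/n = 112·2216/4464 = 55.5986; b·c/n = 979·1157/4464 = 253.7417
OR_MH = (22.8549 + 55.5986) / (103.1523 + 253.7417) = 78.4535 / 356.8940 = 0.21982

0.22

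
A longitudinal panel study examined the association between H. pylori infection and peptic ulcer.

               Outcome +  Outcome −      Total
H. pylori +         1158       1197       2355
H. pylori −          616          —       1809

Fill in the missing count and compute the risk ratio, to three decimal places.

The missing cell is in the unexposed row: 1809 − 616 = 1193.
So a = 1158, b = 1197, c = 616, d = 1193.
RR = [a/(a+b)] / [c/(c+d)] = (1158/2355) / (616/1809) = 0.49172/0.34052 = 1.44403

1.444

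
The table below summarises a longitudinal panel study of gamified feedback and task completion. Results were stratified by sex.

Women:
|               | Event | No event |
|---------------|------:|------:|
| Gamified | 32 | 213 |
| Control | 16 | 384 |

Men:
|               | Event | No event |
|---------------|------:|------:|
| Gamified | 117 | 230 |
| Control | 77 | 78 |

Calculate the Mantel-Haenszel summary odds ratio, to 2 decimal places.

OR_MH = Σ(aᵢdᵢ/nᵢ) / Σ(bᵢcᵢ/nᵢ), where nᵢ is the stratum total.
Stratum 1 (Women): n = 645; a·d/n = 32·384/645 = 19.0512; b·c/n = 213·16/645 = 5.2837
Stratum 2 (Men): n = 502; a·d/n = 117·78/502 = 18.1793; b·c/n = 230·77/502 = 35.2789
OR_MH = (19.0512 + 18.1793) / (5.2837 + 35.2789) = 37.2304 / 40.5626 = 0.91785

0.92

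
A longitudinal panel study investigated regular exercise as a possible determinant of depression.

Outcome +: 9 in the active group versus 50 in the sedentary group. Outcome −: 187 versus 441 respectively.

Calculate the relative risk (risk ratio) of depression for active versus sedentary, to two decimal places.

0.45

From the description: a = 9, b = 187, c = 50, d = 441.
Risk in exposed = 9/196 = 0.04592; risk in unexposed = 50/491 = 0.10183.
RR = 0.04592 / 0.10183 = 0.45092
The risk is 55% lower among the exposed than among the unexposed.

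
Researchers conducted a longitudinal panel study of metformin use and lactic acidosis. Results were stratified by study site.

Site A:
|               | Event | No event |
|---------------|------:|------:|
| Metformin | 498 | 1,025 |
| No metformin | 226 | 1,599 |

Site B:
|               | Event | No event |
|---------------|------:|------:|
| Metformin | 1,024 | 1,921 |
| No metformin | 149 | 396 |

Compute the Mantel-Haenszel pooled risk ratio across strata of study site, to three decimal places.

1.888

RR_MH = Σ(aᵢ·n₀ᵢ/nᵢ) / Σ(cᵢ·n₁ᵢ/nᵢ), with n₁ᵢ = aᵢ+bᵢ (exposed), n₀ᵢ = cᵢ+dᵢ (unexposed), nᵢ = n₁ᵢ+n₀ᵢ.
Stratum 1 (Site A): n₁ = 1523, n₀ = 1825, n = 3348; a·n₀/n = 498·1825/3348 = 271.4606; c·n₁/n = 226·1523/3348 = 102.8070
Stratum 2 (Site B): n₁ = 2945, n₀ = 545, n = 3490; a·n₀/n = 1024·545/3490 = 159.9083; c·n₁/n = 149·2945/3490 = 125.7321
RR_MH = (271.4606 + 159.9083) / (102.8070 + 125.7321) = 431.3689 / 228.5391 = 1.88751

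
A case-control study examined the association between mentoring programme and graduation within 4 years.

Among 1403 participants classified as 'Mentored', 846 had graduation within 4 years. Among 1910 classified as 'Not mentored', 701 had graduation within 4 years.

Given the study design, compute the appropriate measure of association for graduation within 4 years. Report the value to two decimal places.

From the description: a = 846, b = 557, c = 701, d = 1209.
This is a case-control study: participants were sampled on outcome status, so risks in the source population cannot be estimated directly — relative risk is not valid here. The odds ratio is the appropriate measure.
OR = (a·d)/(b·c) = (846 × 1209) / (557 × 701) = 1022814 / 390457 = 2.61953

2.62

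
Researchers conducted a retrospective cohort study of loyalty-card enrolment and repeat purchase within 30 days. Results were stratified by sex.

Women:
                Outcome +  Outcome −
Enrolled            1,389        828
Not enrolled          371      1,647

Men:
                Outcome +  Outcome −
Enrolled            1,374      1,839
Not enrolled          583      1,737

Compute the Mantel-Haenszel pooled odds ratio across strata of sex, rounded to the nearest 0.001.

OR_MH = Σ(aᵢdᵢ/nᵢ) / Σ(bᵢcᵢ/nᵢ), where nᵢ is the stratum total.
Stratum 1 (Women): n = 4235; a·d/n = 1389·1647/4235 = 540.1849; b·c/n = 828·371/4235 = 72.5355
Stratum 2 (Men): n = 5533; a·d/n = 1374·1737/5533 = 431.3461; b·c/n = 1839·583/5533 = 193.7714
OR_MH = (540.1849 + 431.3461) / (72.5355 + 193.7714) = 971.5310 / 266.3069 = 3.64816

3.648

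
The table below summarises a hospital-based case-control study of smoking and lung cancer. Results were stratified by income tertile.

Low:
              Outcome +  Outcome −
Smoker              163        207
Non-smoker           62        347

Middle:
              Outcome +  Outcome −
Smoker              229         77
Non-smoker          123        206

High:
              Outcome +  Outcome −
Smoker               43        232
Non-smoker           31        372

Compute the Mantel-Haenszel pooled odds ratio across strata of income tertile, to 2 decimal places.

4.06

OR_MH = Σ(aᵢdᵢ/nᵢ) / Σ(bᵢcᵢ/nᵢ), where nᵢ is the stratum total.
Stratum 1 (Low): n = 779; a·d/n = 163·347/779 = 72.6072; b·c/n = 207·62/779 = 16.4750
Stratum 2 (Middle): n = 635; a·d/n = 229·206/635 = 74.2898; b·c/n = 77·123/635 = 14.9150
Stratum 3 (High): n = 678; a·d/n = 43·372/678 = 23.5929; b·c/n = 232·31/678 = 10.6077
OR_MH = (72.6072 + 74.2898 + 23.5929) / (16.4750 + 14.9150 + 10.6077) = 170.4899 / 41.9976 = 4.05951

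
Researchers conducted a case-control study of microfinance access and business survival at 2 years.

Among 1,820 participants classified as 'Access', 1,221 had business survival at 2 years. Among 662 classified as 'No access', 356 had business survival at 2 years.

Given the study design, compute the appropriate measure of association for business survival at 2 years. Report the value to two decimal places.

1.75

From the description: a = 1221, b = 599, c = 356, d = 306.
This is a case-control study: participants were sampled on outcome status, so risks in the source population cannot be estimated directly — relative risk is not valid here. The odds ratio is the appropriate measure.
OR = (a·d)/(b·c) = (1221 × 306) / (599 × 356) = 373626 / 213244 = 1.75211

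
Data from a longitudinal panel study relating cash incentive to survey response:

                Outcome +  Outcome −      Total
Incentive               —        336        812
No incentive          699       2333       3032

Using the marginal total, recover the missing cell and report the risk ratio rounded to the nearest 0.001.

The missing cell is in the exposed row: 812 − 336 = 476.
So a = 476, b = 336, c = 699, d = 2333.
RR = [a/(a+b)] / [c/(c+d)] = (476/812) / (699/3032) = 0.58621/0.23054 = 2.54275

2.543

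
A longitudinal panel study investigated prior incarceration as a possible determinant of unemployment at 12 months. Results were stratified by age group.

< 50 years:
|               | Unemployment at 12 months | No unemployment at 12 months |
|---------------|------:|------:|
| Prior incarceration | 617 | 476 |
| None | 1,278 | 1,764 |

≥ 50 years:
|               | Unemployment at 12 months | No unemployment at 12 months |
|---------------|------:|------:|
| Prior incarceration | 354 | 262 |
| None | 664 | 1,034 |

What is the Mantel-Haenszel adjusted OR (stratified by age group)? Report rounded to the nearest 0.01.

OR_MH = Σ(aᵢdᵢ/nᵢ) / Σ(bᵢcᵢ/nᵢ), where nᵢ is the stratum total.
Stratum 1 (< 50 years): n = 4135; a·d/n = 617·1764/4135 = 263.2135; b·c/n = 476·1278/4135 = 147.1168
Stratum 2 (≥ 50 years): n = 2314; a·d/n = 354·1034/2314 = 158.1832; b·c/n = 262·664/2314 = 75.1806
OR_MH = (263.2135 + 158.1832) / (147.1168 + 75.1806) = 421.3968 / 222.2974 = 1.89564

1.90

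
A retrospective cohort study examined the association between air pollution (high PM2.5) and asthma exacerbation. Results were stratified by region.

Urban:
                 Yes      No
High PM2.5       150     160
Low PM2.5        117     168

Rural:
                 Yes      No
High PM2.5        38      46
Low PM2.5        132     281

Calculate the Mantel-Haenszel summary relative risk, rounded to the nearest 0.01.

RR_MH = Σ(aᵢ·n₀ᵢ/nᵢ) / Σ(cᵢ·n₁ᵢ/nᵢ), with n₁ᵢ = aᵢ+bᵢ (exposed), n₀ᵢ = cᵢ+dᵢ (unexposed), nᵢ = n₁ᵢ+n₀ᵢ.
Stratum 1 (Urban): n₁ = 310, n₀ = 285, n = 595; a·n₀/n = 150·285/595 = 71.8487; c·n₁/n = 117·310/595 = 60.9580
Stratum 2 (Rural): n₁ = 84, n₀ = 413, n = 497; a·n₀/n = 38·413/497 = 31.5775; c·n₁/n = 132·84/497 = 22.3099
RR_MH = (71.8487 + 31.5775) / (60.9580 + 22.3099) = 103.4262 / 83.2678 = 1.24209

1.24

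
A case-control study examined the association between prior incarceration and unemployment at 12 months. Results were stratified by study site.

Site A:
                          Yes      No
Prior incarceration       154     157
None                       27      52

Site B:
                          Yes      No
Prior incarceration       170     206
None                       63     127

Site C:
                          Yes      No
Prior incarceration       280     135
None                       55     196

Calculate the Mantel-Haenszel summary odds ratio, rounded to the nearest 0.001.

OR_MH = Σ(aᵢdᵢ/nᵢ) / Σ(bᵢcᵢ/nᵢ), where nᵢ is the stratum total.
Stratum 1 (Site A): n = 390; a·d/n = 154·52/390 = 20.5333; b·c/n = 157·27/390 = 10.8692
Stratum 2 (Site B): n = 566; a·d/n = 170·127/566 = 38.1449; b·c/n = 206·63/566 = 22.9293
Stratum 3 (Site C): n = 666; a·d/n = 280·196/666 = 82.4024; b·c/n = 135·55/666 = 11.1486
OR_MH = (20.5333 + 38.1449 + 82.4024) / (10.8692 + 22.9293 + 11.1486) = 141.0806 / 44.9472 = 3.13881

3.139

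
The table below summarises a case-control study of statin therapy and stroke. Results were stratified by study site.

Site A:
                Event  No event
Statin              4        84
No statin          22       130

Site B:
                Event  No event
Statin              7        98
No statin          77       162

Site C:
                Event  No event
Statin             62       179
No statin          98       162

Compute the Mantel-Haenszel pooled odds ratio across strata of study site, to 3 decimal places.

0.395

OR_MH = Σ(aᵢdᵢ/nᵢ) / Σ(bᵢcᵢ/nᵢ), where nᵢ is the stratum total.
Stratum 1 (Site A): n = 240; a·d/n = 4·130/240 = 2.1667; b·c/n = 84·22/240 = 7.7000
Stratum 2 (Site B): n = 344; a·d/n = 7·162/344 = 3.2965; b·c/n = 98·77/344 = 21.9360
Stratum 3 (Site C): n = 501; a·d/n = 62·162/501 = 20.0479; b·c/n = 179·98/501 = 35.0140
OR_MH = (2.1667 + 3.2965 + 20.0479) / (7.7000 + 21.9360 + 35.0140) = 25.5111 / 64.6500 = 0.39460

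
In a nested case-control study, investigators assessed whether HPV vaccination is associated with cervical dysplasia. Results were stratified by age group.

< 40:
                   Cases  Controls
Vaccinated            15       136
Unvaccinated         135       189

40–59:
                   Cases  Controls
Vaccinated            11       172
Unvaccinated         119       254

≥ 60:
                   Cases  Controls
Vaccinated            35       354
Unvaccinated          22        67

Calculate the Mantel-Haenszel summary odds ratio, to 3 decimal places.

OR_MH = Σ(aᵢdᵢ/nᵢ) / Σ(bᵢcᵢ/nᵢ), where nᵢ is the stratum total.
Stratum 1 (< 40): n = 475; a·d/n = 15·189/475 = 5.9684; b·c/n = 136·135/475 = 38.6526
Stratum 2 (40–59): n = 556; a·d/n = 11·254/556 = 5.0252; b·c/n = 172·119/556 = 36.8129
Stratum 3 (≥ 60): n = 478; a·d/n = 35·67/478 = 4.9059; b·c/n = 354·22/478 = 16.2929
OR_MH = (5.9684 + 5.0252 + 4.9059) / (38.6526 + 36.8129 + 16.2929) = 15.8995 / 91.7585 = 0.17328

0.173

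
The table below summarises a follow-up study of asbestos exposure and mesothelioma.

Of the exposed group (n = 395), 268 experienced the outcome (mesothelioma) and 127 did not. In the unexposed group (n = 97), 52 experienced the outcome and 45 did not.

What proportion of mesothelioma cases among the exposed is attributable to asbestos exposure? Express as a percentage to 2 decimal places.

20.99

From the description: a = 268, b = 127, c = 52, d = 45.
Risk in exposed = 268/395 = 0.67848; risk in unexposed = 52/97 = 0.53608.
RR = 0.67848/0.53608 = 1.26563
AR% = (RR − 1)/RR × 100 = (1.26563 − 1)/1.26563 × 100 = 20.9878%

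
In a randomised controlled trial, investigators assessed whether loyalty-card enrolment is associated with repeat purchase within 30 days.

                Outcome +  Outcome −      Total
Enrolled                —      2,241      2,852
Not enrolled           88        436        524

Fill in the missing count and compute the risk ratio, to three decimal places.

The missing cell is in the exposed row: 2852 − 2241 = 611.
So a = 611, b = 2241, c = 88, d = 436.
RR = [a/(a+b)] / [c/(c+d)] = (611/2852) / (88/524) = 0.21424/0.16794 = 1.27568

1.276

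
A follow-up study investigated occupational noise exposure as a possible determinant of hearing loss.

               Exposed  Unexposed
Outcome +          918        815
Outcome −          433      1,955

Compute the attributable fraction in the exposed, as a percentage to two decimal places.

Reading the table with exposure as columns: a = 918 (Exposed, case), b = 433 (Exposed, non-case), c = 815 (Unexposed, case), d = 1955.
Risk in exposed = 918/1351 = 0.67950; risk in unexposed = 815/2770 = 0.29422.
RR = 0.67950/0.29422 = 2.30945
AR% = (RR − 1)/RR × 100 = (2.30945 − 1)/2.30945 × 100 = 56.6997%

56.70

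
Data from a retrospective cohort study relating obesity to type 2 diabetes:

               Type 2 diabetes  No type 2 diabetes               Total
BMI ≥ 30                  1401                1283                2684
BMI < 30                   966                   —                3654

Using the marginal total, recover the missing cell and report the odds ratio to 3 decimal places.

The missing cell is in the unexposed row: 3654 − 966 = 2688.
So a = 1401, b = 1283, c = 966, d = 2688.
OR = (a·d)/(b·c) = (1401 × 2688) / (1283 × 966) = 3765888 / 1239378 = 3.03853

3.039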